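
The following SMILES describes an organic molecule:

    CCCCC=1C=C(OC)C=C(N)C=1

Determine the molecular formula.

Walk through each heavy atom and fill implicit hydrogens from standard valence (C 4, N 3, O 2, S 2, halogen 1):
  atom 1: C, bond orders sum to 1 (valence 4) → 3 H
  atom 2: C, bond orders sum to 2 (valence 4) → 2 H
  atom 3: C, bond orders sum to 2 (valence 4) → 2 H
  atom 4: C, bond orders sum to 2 (valence 4) → 2 H
  atom 5: C, bond orders sum to 4 (valence 4) → 0 H
  atom 6: C, bond orders sum to 3 (valence 4) → 1 H
  atom 7: C, bond orders sum to 4 (valence 4) → 0 H
  atom 8: O, bond orders sum to 2 (valence 2) → 0 H
  atom 9: C, bond orders sum to 1 (valence 4) → 3 H
  atom 10: C, bond orders sum to 3 (valence 4) → 1 H
  atom 11: C, bond orders sum to 4 (valence 4) → 0 H
  atom 12: N, bond orders sum to 1 (valence 3) → 2 H
  atom 13: C, bond orders sum to 3 (valence 4) → 1 H
Totals → C:11, H:17, N:1, O:1.

C11H17NO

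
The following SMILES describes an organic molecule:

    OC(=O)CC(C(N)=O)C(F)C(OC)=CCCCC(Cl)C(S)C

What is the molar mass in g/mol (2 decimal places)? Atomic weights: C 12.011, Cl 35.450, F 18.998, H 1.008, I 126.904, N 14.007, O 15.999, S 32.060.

355.85 g/mol

First, the molecular formula is C14H23ClFNO4S (counting implicit H from valence).
  C: 14 × 12.011 = 168.154
  Cl: 1 × 35.450 = 35.450
  F: 1 × 18.998 = 18.998
  H: 23 × 1.008 = 23.184
  N: 1 × 14.007 = 14.007
  O: 4 × 15.999 = 63.996
  S: 1 × 32.060 = 32.060
Sum: 14×12.011 + 1×35.450 + 1×18.998 + 23×1.008 + 1×14.007 + 4×15.999 + 1×32.060 = 355.849 → 355.85 g/mol.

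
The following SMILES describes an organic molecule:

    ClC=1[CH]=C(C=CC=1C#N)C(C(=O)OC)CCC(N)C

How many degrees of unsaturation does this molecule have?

7

Molecular formula: C14H17ClN2O2.
DoU = (2C + 2 + N − H − X) / 2, where X is the halogen count and O/S are ignored.
    = (2·14 + 2 + 2 − 17 − 1) / 2 = 14 / 2 = 7.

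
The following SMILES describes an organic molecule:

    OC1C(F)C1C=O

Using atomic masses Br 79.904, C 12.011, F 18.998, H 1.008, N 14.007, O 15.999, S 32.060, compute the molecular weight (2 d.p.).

104.08 g/mol

First, the molecular formula is C4H5FO2 (counting implicit H from valence).
  C: 4 × 12.011 = 48.044
  F: 1 × 18.998 = 18.998
  H: 5 × 1.008 = 5.040
  O: 2 × 15.999 = 31.998
Sum: 4×12.011 + 1×18.998 + 5×1.008 + 2×15.999 = 104.080 → 104.08 g/mol.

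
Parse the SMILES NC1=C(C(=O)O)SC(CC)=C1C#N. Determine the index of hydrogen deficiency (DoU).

6

Degree of unsaturation = (number of rings) + (number of π bonds).
Ring closures in the SMILES: 1.
π bonds: 3 double bonds (each 1 DoU), 1 triple bond (each 2 DoU) → 5 DoU from unsaturation.
Total DoU = 1 + 5 = 6.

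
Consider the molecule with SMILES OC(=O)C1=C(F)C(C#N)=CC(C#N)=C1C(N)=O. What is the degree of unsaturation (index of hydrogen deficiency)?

Molecular formula: C10H4FN3O3.
DoU = (2C + 2 + N − H − X) / 2, where X is the halogen count and O/S are ignored.
    = (2·10 + 2 + 3 − 4 − 1) / 2 = 20 / 2 = 10.

10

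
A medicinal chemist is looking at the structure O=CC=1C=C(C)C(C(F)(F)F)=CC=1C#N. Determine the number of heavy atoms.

Every atom symbol written in the SMILES (organic subset) is one heavy atom; implicit H are not written.
Heavy atoms by element → C:10, F:3, N:1, O:1.
Total: 15.

15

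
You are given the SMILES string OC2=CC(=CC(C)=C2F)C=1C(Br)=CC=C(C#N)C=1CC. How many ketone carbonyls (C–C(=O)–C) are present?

Scan the SMILES for the ketone motif — none present.
Groups that are present: 1 hydroxyl, 1 nitrile.

0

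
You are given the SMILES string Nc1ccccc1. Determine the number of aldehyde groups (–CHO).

Scan the SMILES for the aldehyde motif — none present.
Groups that are present: 1 primary amine.

0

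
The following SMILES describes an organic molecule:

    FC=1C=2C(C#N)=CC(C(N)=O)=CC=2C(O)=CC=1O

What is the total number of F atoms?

1

Scan the SMILES for F atoms (remember two-letter symbols like Cl and Br are single atoms).
Fluorine count: 1.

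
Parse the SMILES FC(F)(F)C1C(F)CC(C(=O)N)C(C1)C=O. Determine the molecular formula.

C9H11F4NO2

Walk through each heavy atom and fill implicit hydrogens from standard valence (C 4, N 3, O 2, S 2, halogen 1):
  atom 1: F (halogen, monovalent) → 0 H
  atom 2: C, bond orders sum to 4 (valence 4) → 0 H
  atom 3: F (halogen, monovalent) → 0 H
  atom 4: F (halogen, monovalent) → 0 H
  atom 5: C, bond orders sum to 3 (valence 4) → 1 H
  atom 6: C, bond orders sum to 3 (valence 4) → 1 H
  atom 7: F (halogen, monovalent) → 0 H
  atom 8: C, bond orders sum to 2 (valence 4) → 2 H
  atom 9: C, bond orders sum to 3 (valence 4) → 1 H
  atom 10: C, bond orders sum to 4 (valence 4) → 0 H
  atom 11: O, bond orders sum to 2 (valence 2) → 0 H
  atom 12: N, bond orders sum to 1 (valence 3) → 2 H
  atom 13: C, bond orders sum to 3 (valence 4) → 1 H
  atom 14: C, bond orders sum to 2 (valence 4) → 2 H
  atom 15: C, bond orders sum to 3 (valence 4) → 1 H
  atom 16: O, bond orders sum to 2 (valence 2) → 0 H
Totals → C:9, H:11, F:4, N:1, O:2.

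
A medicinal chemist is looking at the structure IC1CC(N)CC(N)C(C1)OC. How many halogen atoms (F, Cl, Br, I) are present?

1

Halogen atoms appear at heavy-atom position 1 (1×I).
Other groups present: 1 ether, 2 primary amine.
Halogen count: 1.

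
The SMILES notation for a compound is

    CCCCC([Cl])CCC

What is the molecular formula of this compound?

C8H17Cl

Walk through each heavy atom and fill implicit hydrogens from standard valence (C 4, N 3, O 2, S 2, halogen 1):
  atom 1: C, bond orders sum to 1 (valence 4) → 3 H
  atom 2: C, bond orders sum to 2 (valence 4) → 2 H
  atom 3: C, bond orders sum to 2 (valence 4) → 2 H
  atom 4: C, bond orders sum to 2 (valence 4) → 2 H
  atom 5: C, bond orders sum to 3 (valence 4) → 1 H
  atom 6: Cl with explicit H count 0
  atom 7: C, bond orders sum to 2 (valence 4) → 2 H
  atom 8: C, bond orders sum to 2 (valence 4) → 2 H
  atom 9: C, bond orders sum to 1 (valence 4) → 3 H
Totals → C:8, H:17, Cl:1.
In Hill order: C8H17Cl.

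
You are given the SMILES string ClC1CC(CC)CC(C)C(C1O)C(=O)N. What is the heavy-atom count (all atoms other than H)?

Every atom symbol written in the SMILES (organic subset) is one heavy atom; implicit H are not written.
Heavy atoms by element → C:11, Cl:1, N:1, O:2.
Total: 15.

15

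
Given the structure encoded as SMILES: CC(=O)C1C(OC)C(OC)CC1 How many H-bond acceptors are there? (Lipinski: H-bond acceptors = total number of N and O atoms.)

3

N atoms: 0; O atoms: 3.
Lipinski HBA = 0 + 3 = 3.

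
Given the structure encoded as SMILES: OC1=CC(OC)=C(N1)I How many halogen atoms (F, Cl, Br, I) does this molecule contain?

Halogen atoms appear at heavy-atom position 9 (1×I).
Other groups present: 1 ether, 1 hydroxyl.
Halogen count: 1.

1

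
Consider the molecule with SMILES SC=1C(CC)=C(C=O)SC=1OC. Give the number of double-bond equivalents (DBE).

4

Molecular formula: C8H10O2S2.
DoU = (2C + 2 + N − H − X) / 2, where X is the halogen count and O/S are ignored.
    = (2·8 + 2 + 0 − 10 − 0) / 2 = 8 / 2 = 4.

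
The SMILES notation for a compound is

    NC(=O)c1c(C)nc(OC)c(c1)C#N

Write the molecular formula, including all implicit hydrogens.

Walk through each heavy atom and fill implicit hydrogens from standard valence (C 4, N 3, O 2, S 2, halogen 1); for lowercase aromatic atoms, an aromatic c carries 1 H when it has two neighbours and 0 H with three, and aromatic n carries 0 H:
  atom 1: N, bond orders sum to 1 (valence 3) → 2 H
  atom 2: C, bond orders sum to 4 (valence 4) → 0 H
  atom 3: O, bond orders sum to 2 (valence 2) → 0 H
  atom 4: aromatic c, 3 neighbours → 0 H
  atom 5: aromatic c, 3 neighbours → 0 H
  atom 6: C, bond orders sum to 1 (valence 4) → 3 H
  atom 7: aromatic n, 2 neighbours → 0 H
  atom 8: aromatic c, 3 neighbours → 0 H
  atom 9: O, bond orders sum to 2 (valence 2) → 0 H
  atom 10: C, bond orders sum to 1 (valence 4) → 3 H
  atom 11: aromatic c, 3 neighbours → 0 H
  atom 12: aromatic c, 2 neighbours → 1 H
  atom 13: C, bond orders sum to 4 (valence 4) → 0 H
  atom 14: N, bond orders sum to 3 (valence 3) → 0 H
Totals → C:9, H:9, N:3, O:2.
In Hill order: C9H9N3O2.

C9H9N3O2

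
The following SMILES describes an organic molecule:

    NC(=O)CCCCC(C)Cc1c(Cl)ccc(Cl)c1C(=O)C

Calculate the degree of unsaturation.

Molecular formula: C16H21Cl2NO2.
DoU = (2C + 2 + N − H − X) / 2, where X is the halogen count and O/S are ignored.
    = (2·16 + 2 + 1 − 21 − 2) / 2 = 12 / 2 = 6.

6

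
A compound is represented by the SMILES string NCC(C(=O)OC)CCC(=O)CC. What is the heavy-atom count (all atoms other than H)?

Every atom symbol written in the SMILES (organic subset) is one heavy atom; implicit H are not written.
Heavy atoms by element → C:9, N:1, O:3.
Total: 13.

13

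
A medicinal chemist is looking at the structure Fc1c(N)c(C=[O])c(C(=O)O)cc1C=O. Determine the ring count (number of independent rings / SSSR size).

1

In SMILES, each pair of matching ring-closure digits denotes one ring-closing bond; the number of such bonds equals the number of independent rings.
Ring-closure bonds here: 1.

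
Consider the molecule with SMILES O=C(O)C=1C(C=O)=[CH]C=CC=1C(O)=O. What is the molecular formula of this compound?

C9H6O5

Walk through each heavy atom and fill implicit hydrogens from standard valence (C 4, N 3, O 2, S 2, halogen 1):
  atom 1: O, bond orders sum to 2 (valence 2) → 0 H
  atom 2: C, bond orders sum to 4 (valence 4) → 0 H
  atom 3: O, bond orders sum to 1 (valence 2) → 1 H
  atom 4: C, bond orders sum to 4 (valence 4) → 0 H
  atom 5: C, bond orders sum to 4 (valence 4) → 0 H
  atom 6: C, bond orders sum to 3 (valence 4) → 1 H
  atom 7: O, bond orders sum to 2 (valence 2) → 0 H
  atom 8: C with explicit H count 1
  atom 9: C, bond orders sum to 3 (valence 4) → 1 H
  atom 10: C, bond orders sum to 3 (valence 4) → 1 H
  atom 11: C, bond orders sum to 4 (valence 4) → 0 H
  atom 12: C, bond orders sum to 4 (valence 4) → 0 H
  atom 13: O, bond orders sum to 1 (valence 2) → 1 H
  atom 14: O, bond orders sum to 2 (valence 2) → 0 H
Totals → C:9, H:6, O:5.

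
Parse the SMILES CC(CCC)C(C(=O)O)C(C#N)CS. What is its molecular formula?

Walk through each heavy atom and fill implicit hydrogens from standard valence (C 4, N 3, O 2, S 2, halogen 1):
  atom 1: C, bond orders sum to 1 (valence 4) → 3 H
  atom 2: C, bond orders sum to 3 (valence 4) → 1 H
  atom 3: C, bond orders sum to 2 (valence 4) → 2 H
  atom 4: C, bond orders sum to 2 (valence 4) → 2 H
  atom 5: C, bond orders sum to 1 (valence 4) → 3 H
  atom 6: C, bond orders sum to 3 (valence 4) → 1 H
  atom 7: C, bond orders sum to 4 (valence 4) → 0 H
  atom 8: O, bond orders sum to 2 (valence 2) → 0 H
  atom 9: O, bond orders sum to 1 (valence 2) → 1 H
  atom 10: C, bond orders sum to 3 (valence 4) → 1 H
  atom 11: C, bond orders sum to 4 (valence 4) → 0 H
  atom 12: N, bond orders sum to 3 (valence 3) → 0 H
  atom 13: C, bond orders sum to 2 (valence 4) → 2 H
  atom 14: S, bond orders sum to 1 (valence 2) → 1 H
Totals → C:10, H:17, N:1, O:2, S:1.
In Hill order: C10H17NO2S.

C10H17NO2S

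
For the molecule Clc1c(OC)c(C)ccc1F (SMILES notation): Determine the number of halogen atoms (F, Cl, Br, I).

2

Halogen atoms appear at heavy-atom positions 1, 11 (1×Cl, 1×F).
Other groups present: 1 ether.
Halogen count: 2.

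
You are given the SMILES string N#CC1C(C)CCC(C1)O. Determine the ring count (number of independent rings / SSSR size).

In SMILES, each pair of matching ring-closure digits denotes one ring-closing bond; the number of such bonds equals the number of independent rings.
Ring-closure bonds here: 1.

1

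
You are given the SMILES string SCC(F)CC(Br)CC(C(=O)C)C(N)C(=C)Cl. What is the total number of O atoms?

1

Scan the SMILES for O atoms (remember two-letter symbols like Cl and Br are single atoms).
Oxygen count: 1.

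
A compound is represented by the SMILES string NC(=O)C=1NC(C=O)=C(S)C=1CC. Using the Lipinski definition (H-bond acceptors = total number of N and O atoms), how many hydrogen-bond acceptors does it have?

N atoms: 2; O atoms: 2.
Lipinski HBA = 2 + 2 = 4.

4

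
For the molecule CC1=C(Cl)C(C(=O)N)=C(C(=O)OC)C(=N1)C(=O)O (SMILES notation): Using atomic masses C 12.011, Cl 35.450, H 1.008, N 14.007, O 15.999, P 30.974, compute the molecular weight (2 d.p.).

272.64 g/mol

First, the molecular formula is C10H9ClN2O5 (counting implicit H from valence).
  C: 10 × 12.011 = 120.110
  Cl: 1 × 35.450 = 35.450
  H: 9 × 1.008 = 9.072
  N: 2 × 14.007 = 28.014
  O: 5 × 15.999 = 79.995
Sum: 10×12.011 + 1×35.450 + 9×1.008 + 2×14.007 + 5×15.999 = 272.641 → 272.64 g/mol.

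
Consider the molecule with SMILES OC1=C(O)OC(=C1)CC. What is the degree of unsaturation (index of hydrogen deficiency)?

Degree of unsaturation = (number of rings) + (number of π bonds).
Ring closures in the SMILES: 1.
π bonds: 2 double bonds (each 1 DoU) → 2 DoU from unsaturation.
Total DoU = 1 + 2 = 3.

3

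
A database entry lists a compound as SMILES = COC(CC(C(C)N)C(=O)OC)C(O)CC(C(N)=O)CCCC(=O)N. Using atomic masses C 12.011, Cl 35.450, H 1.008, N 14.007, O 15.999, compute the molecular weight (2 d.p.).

361.44 g/mol

First, the molecular formula is C16H31N3O6 (counting implicit H from valence).
  C: 16 × 12.011 = 192.176
  H: 31 × 1.008 = 31.248
  N: 3 × 14.007 = 42.021
  O: 6 × 15.999 = 95.994
Sum: 16×12.011 + 31×1.008 + 3×14.007 + 6×15.999 = 361.439 → 361.44 g/mol.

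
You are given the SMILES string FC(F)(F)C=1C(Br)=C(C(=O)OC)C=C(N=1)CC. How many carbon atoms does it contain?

Count every carbon token in the SMILES (each C, including those in ring-closure positions and inside branches).
Carbon count: 10.

10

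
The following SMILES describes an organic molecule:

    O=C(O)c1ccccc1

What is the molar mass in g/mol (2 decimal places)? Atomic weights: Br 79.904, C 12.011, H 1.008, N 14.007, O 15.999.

First, the molecular formula is C7H6O2 (counting implicit H from valence).
  C: 7 × 12.011 = 84.077
  H: 6 × 1.008 = 6.048
  O: 2 × 15.999 = 31.998
Sum: 7×12.011 + 6×1.008 + 2×15.999 = 122.123 → 122.12 g/mol.

122.12 g/mol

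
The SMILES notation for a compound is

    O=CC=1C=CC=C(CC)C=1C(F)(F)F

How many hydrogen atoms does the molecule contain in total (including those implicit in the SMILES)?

9

Walk through each heavy atom and fill implicit hydrogens from standard valence (C 4, N 3, O 2, S 2, halogen 1):
  atom 1: O, bond orders sum to 2 (valence 2) → 0 H
  atom 2: C, bond orders sum to 3 (valence 4) → 1 H
  atom 3: C, bond orders sum to 4 (valence 4) → 0 H
  atom 4: C, bond orders sum to 3 (valence 4) → 1 H
  atom 5: C, bond orders sum to 3 (valence 4) → 1 H
  atom 6: C, bond orders sum to 3 (valence 4) → 1 H
  atom 7: C, bond orders sum to 4 (valence 4) → 0 H
  atom 8: C, bond orders sum to 2 (valence 4) → 2 H
  atom 9: C, bond orders sum to 1 (valence 4) → 3 H
  atom 10: C, bond orders sum to 4 (valence 4) → 0 H
  atom 11: C, bond orders sum to 4 (valence 4) → 0 H
  atom 12: F (halogen, monovalent) → 0 H
  atom 13: F (halogen, monovalent) → 0 H
  atom 14: F (halogen, monovalent) → 0 H
Total hydrogens: 9.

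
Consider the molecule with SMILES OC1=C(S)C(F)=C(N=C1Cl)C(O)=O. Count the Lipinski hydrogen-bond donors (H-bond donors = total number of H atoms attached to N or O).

Donors: find every N or O and count the H atoms it carries.
  atom 1 (O): bond orders sum to 1 → 1 H
  atom 8 (N): bond orders sum to 3 → 0 H
  atom 12 (O): bond orders sum to 1 → 1 H
  atom 13 (O): bond orders sum to 2 → 0 H
Lipinski HBD = 2.

2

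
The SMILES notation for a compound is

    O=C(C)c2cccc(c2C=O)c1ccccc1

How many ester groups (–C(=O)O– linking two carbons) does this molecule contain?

0

Scan the SMILES for the ester motif — none present.
Groups that are present: 1 aldehyde, 1 ketone.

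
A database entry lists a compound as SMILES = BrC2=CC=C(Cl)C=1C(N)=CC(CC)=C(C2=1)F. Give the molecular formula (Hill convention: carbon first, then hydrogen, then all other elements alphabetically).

Walk through each heavy atom and fill implicit hydrogens from standard valence (C 4, N 3, O 2, S 2, halogen 1):
  atom 1: Br (halogen, monovalent) → 0 H
  atom 2: C, bond orders sum to 4 (valence 4) → 0 H
  atom 3: C, bond orders sum to 3 (valence 4) → 1 H
  atom 4: C, bond orders sum to 3 (valence 4) → 1 H
  atom 5: C, bond orders sum to 4 (valence 4) → 0 H
  atom 6: Cl (halogen, monovalent) → 0 H
  atom 7: C, bond orders sum to 4 (valence 4) → 0 H
  atom 8: C, bond orders sum to 4 (valence 4) → 0 H
  atom 9: N, bond orders sum to 1 (valence 3) → 2 H
  atom 10: C, bond orders sum to 3 (valence 4) → 1 H
  atom 11: C, bond orders sum to 4 (valence 4) → 0 H
  atom 12: C, bond orders sum to 2 (valence 4) → 2 H
  atom 13: C, bond orders sum to 1 (valence 4) → 3 H
  atom 14: C, bond orders sum to 4 (valence 4) → 0 H
  atom 15: C, bond orders sum to 4 (valence 4) → 0 H
  atom 16: F (halogen, monovalent) → 0 H
Totals → C:12, H:10, Br:1, Cl:1, F:1, N:1.

C12H10BrClFN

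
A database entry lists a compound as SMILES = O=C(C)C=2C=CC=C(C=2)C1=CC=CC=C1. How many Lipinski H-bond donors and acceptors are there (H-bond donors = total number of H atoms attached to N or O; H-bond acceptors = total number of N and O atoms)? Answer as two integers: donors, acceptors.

Donors: find every N or O and count the H atoms it carries.
  atom 1 (O): bond orders sum to 2 → 0 H
Lipinski HBD = 0.
Acceptors: N atoms = 0, O atoms = 1 → HBA = 1.

0, 1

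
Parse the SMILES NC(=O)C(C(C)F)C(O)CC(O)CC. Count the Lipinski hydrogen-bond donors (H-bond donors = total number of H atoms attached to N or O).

Donors: find every N or O and count the H atoms it carries.
  atom 1 (N): bond orders sum to 1 → 2 H
  atom 3 (O): bond orders sum to 2 → 0 H
  atom 9 (O): bond orders sum to 1 → 1 H
  atom 12 (O): bond orders sum to 1 → 1 H
Lipinski HBD = 4.

4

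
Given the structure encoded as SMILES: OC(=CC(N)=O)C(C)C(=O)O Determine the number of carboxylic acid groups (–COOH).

1

The carboxylic acid motif appears at heavy-atom position 9 in the SMILES.
Other groups present: 1 alkene, 1 amide, 1 hydroxyl.
Carboxylic acid count: 1.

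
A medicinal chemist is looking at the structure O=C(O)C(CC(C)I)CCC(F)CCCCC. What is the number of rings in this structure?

In SMILES, each pair of matching ring-closure digits denotes one ring-closing bond; the number of such bonds equals the number of independent rings.
Ring-closure bonds here: 0.

0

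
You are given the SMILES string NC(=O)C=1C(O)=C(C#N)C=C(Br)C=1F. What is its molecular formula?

Walk through each heavy atom and fill implicit hydrogens from standard valence (C 4, N 3, O 2, S 2, halogen 1):
  atom 1: N, bond orders sum to 1 (valence 3) → 2 H
  atom 2: C, bond orders sum to 4 (valence 4) → 0 H
  atom 3: O, bond orders sum to 2 (valence 2) → 0 H
  atom 4: C, bond orders sum to 4 (valence 4) → 0 H
  atom 5: C, bond orders sum to 4 (valence 4) → 0 H
  atom 6: O, bond orders sum to 1 (valence 2) → 1 H
  atom 7: C, bond orders sum to 4 (valence 4) → 0 H
  atom 8: C, bond orders sum to 4 (valence 4) → 0 H
  atom 9: N, bond orders sum to 3 (valence 3) → 0 H
  atom 10: C, bond orders sum to 3 (valence 4) → 1 H
  atom 11: C, bond orders sum to 4 (valence 4) → 0 H
  atom 12: Br (halogen, monovalent) → 0 H
  atom 13: C, bond orders sum to 4 (valence 4) → 0 H
  atom 14: F (halogen, monovalent) → 0 H
Totals → C:8, H:4, Br:1, F:1, N:2, O:2.

C8H4BrFN2O2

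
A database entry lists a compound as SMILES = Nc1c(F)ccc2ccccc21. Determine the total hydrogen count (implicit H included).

8

Walk through each heavy atom and fill implicit hydrogens from standard valence (C 4, N 3, O 2, S 2, halogen 1); for lowercase aromatic atoms, an aromatic c carries 1 H when it has two neighbours and 0 H with three, and aromatic n carries 0 H:
  atom 1: N, bond orders sum to 1 (valence 3) → 2 H
  atom 2: aromatic c, 3 neighbours → 0 H
  atom 3: aromatic c, 3 neighbours → 0 H
  atom 4: F (halogen, monovalent) → 0 H
  atom 5: aromatic c, 2 neighbours → 1 H
  atom 6: aromatic c, 2 neighbours → 1 H
  atom 7: aromatic c, 3 neighbours → 0 H
  atom 8: aromatic c, 2 neighbours → 1 H
  atom 9: aromatic c, 2 neighbours → 1 H
  atom 10: aromatic c, 2 neighbours → 1 H
  atom 11: aromatic c, 2 neighbours → 1 H
  atom 12: aromatic c, 3 neighbours → 0 H
Total hydrogens: 8.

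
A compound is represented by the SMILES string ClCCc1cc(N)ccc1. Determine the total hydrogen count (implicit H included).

Walk through each heavy atom and fill implicit hydrogens from standard valence (C 4, N 3, O 2, S 2, halogen 1); for lowercase aromatic atoms, an aromatic c carries 1 H when it has two neighbours and 0 H with three, and aromatic n carries 0 H:
  atom 1: Cl (halogen, monovalent) → 0 H
  atom 2: C, bond orders sum to 2 (valence 4) → 2 H
  atom 3: C, bond orders sum to 2 (valence 4) → 2 H
  atom 4: aromatic c, 3 neighbours → 0 H
  atom 5: aromatic c, 2 neighbours → 1 H
  atom 6: aromatic c, 3 neighbours → 0 H
  atom 7: N, bond orders sum to 1 (valence 3) → 2 H
  atom 8: aromatic c, 2 neighbours → 1 H
  atom 9: aromatic c, 2 neighbours → 1 H
  atom 10: aromatic c, 2 neighbours → 1 H
Total hydrogens: 10.

10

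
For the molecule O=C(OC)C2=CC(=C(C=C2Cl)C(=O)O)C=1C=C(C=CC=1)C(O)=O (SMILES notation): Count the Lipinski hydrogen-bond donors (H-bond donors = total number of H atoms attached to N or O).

Donors: find every N or O and count the H atoms it carries.
  atom 1 (O): bond orders sum to 2 → 0 H
  atom 3 (O): bond orders sum to 2 → 0 H
  atom 13 (O): bond orders sum to 2 → 0 H
  atom 14 (O): bond orders sum to 1 → 1 H
  atom 22 (O): bond orders sum to 1 → 1 H
  atom 23 (O): bond orders sum to 2 → 0 H
Lipinski HBD = 2.

2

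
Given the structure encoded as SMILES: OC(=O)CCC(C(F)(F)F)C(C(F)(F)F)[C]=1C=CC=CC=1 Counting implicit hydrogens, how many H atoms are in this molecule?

12

Walk through each heavy atom and fill implicit hydrogens from standard valence (C 4, N 3, O 2, S 2, halogen 1):
  atom 1: O, bond orders sum to 1 (valence 2) → 1 H
  atom 2: C, bond orders sum to 4 (valence 4) → 0 H
  atom 3: O, bond orders sum to 2 (valence 2) → 0 H
  atom 4: C, bond orders sum to 2 (valence 4) → 2 H
  atom 5: C, bond orders sum to 2 (valence 4) → 2 H
  atom 6: C, bond orders sum to 3 (valence 4) → 1 H
  atom 7: C, bond orders sum to 4 (valence 4) → 0 H
  atom 8: F (halogen, monovalent) → 0 H
  atom 9: F (halogen, monovalent) → 0 H
  atom 10: F (halogen, monovalent) → 0 H
  atom 11: C, bond orders sum to 3 (valence 4) → 1 H
  atom 12: C, bond orders sum to 4 (valence 4) → 0 H
  atom 13: F (halogen, monovalent) → 0 H
  atom 14: F (halogen, monovalent) → 0 H
  atom 15: F (halogen, monovalent) → 0 H
  atom 16: C with explicit H count 0
  atom 17: C, bond orders sum to 3 (valence 4) → 1 H
  atom 18: C, bond orders sum to 3 (valence 4) → 1 H
  atom 19: C, bond orders sum to 3 (valence 4) → 1 H
  atom 20: C, bond orders sum to 3 (valence 4) → 1 H
  atom 21: C, bond orders sum to 3 (valence 4) → 1 H
Total hydrogens: 12.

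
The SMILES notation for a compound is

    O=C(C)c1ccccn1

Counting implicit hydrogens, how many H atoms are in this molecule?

Walk through each heavy atom and fill implicit hydrogens from standard valence (C 4, N 3, O 2, S 2, halogen 1); for lowercase aromatic atoms, an aromatic c carries 1 H when it has two neighbours and 0 H with three, and aromatic n carries 0 H:
  atom 1: O, bond orders sum to 2 (valence 2) → 0 H
  atom 2: C, bond orders sum to 4 (valence 4) → 0 H
  atom 3: C, bond orders sum to 1 (valence 4) → 3 H
  atom 4: aromatic c, 3 neighbours → 0 H
  atom 5: aromatic c, 2 neighbours → 1 H
  atom 6: aromatic c, 2 neighbours → 1 H
  atom 7: aromatic c, 2 neighbours → 1 H
  atom 8: aromatic c, 2 neighbours → 1 H
  atom 9: aromatic n, 2 neighbours → 0 H
Total hydrogens: 7.

7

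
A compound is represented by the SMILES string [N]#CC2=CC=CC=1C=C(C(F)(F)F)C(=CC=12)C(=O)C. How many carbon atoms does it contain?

14

Count every carbon token in the SMILES (each C, including those in ring-closure positions and inside branches).
Carbon count: 14.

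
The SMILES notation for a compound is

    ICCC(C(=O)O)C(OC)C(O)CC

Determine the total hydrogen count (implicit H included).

Walk through each heavy atom and fill implicit hydrogens from standard valence (C 4, N 3, O 2, S 2, halogen 1):
  atom 1: I (halogen, monovalent) → 0 H
  atom 2: C, bond orders sum to 2 (valence 4) → 2 H
  atom 3: C, bond orders sum to 2 (valence 4) → 2 H
  atom 4: C, bond orders sum to 3 (valence 4) → 1 H
  atom 5: C, bond orders sum to 4 (valence 4) → 0 H
  atom 6: O, bond orders sum to 2 (valence 2) → 0 H
  atom 7: O, bond orders sum to 1 (valence 2) → 1 H
  atom 8: C, bond orders sum to 3 (valence 4) → 1 H
  atom 9: O, bond orders sum to 2 (valence 2) → 0 H
  atom 10: C, bond orders sum to 1 (valence 4) → 3 H
  atom 11: C, bond orders sum to 3 (valence 4) → 1 H
  atom 12: O, bond orders sum to 1 (valence 2) → 1 H
  atom 13: C, bond orders sum to 2 (valence 4) → 2 H
  atom 14: C, bond orders sum to 1 (valence 4) → 3 H
Total hydrogens: 17.

17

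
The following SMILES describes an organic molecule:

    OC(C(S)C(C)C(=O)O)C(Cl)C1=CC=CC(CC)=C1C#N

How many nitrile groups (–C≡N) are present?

The nitrile motif appears at heavy-atom position 20 in the SMILES.
Other groups present: 1 carboxylic acid, 1 hydroxyl, 1 thiol.
Nitrile count: 1.

1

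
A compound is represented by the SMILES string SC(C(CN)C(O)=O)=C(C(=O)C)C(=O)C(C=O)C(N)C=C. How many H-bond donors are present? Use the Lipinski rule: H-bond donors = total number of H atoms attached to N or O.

5

Donors: find every N or O and count the H atoms it carries.
  atom 5 (N): bond orders sum to 1 → 2 H
  atom 7 (O): bond orders sum to 1 → 1 H
  atom 8 (O): bond orders sum to 2 → 0 H
  atom 11 (O): bond orders sum to 2 → 0 H
  atom 14 (O): bond orders sum to 2 → 0 H
  atom 17 (O): bond orders sum to 2 → 0 H
  atom 19 (N): bond orders sum to 1 → 2 H
Lipinski HBD = 5.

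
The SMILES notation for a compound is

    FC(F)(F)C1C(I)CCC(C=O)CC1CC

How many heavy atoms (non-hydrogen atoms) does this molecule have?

16

Every atom symbol written in the SMILES (organic subset) is one heavy atom; implicit H are not written.
Heavy atoms by element → C:11, F:3, I:1, O:1.
Total: 16.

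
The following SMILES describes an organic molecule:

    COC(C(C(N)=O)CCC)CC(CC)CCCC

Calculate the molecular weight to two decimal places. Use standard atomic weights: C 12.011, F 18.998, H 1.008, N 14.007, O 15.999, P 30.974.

First, the molecular formula is C15H31NO2 (counting implicit H from valence).
  C: 15 × 12.011 = 180.165
  H: 31 × 1.008 = 31.248
  N: 1 × 14.007 = 14.007
  O: 2 × 15.999 = 31.998
Sum: 15×12.011 + 31×1.008 + 1×14.007 + 2×15.999 = 257.418 → 257.42 g/mol.

257.42 g/mol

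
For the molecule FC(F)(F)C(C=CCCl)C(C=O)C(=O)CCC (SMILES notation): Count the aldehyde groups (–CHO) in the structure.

The aldehyde motif appears at heavy-atom position 11 in the SMILES.
Other groups present: 1 alkene, 1 ketone.
Aldehyde count: 1.

1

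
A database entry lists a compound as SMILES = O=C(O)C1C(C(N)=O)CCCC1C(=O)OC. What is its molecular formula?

C10H15NO5

Walk through each heavy atom and fill implicit hydrogens from standard valence (C 4, N 3, O 2, S 2, halogen 1):
  atom 1: O, bond orders sum to 2 (valence 2) → 0 H
  atom 2: C, bond orders sum to 4 (valence 4) → 0 H
  atom 3: O, bond orders sum to 1 (valence 2) → 1 H
  atom 4: C, bond orders sum to 3 (valence 4) → 1 H
  atom 5: C, bond orders sum to 3 (valence 4) → 1 H
  atom 6: C, bond orders sum to 4 (valence 4) → 0 H
  atom 7: N, bond orders sum to 1 (valence 3) → 2 H
  atom 8: O, bond orders sum to 2 (valence 2) → 0 H
  atom 9: C, bond orders sum to 2 (valence 4) → 2 H
  atom 10: C, bond orders sum to 2 (valence 4) → 2 H
  atom 11: C, bond orders sum to 2 (valence 4) → 2 H
  atom 12: C, bond orders sum to 3 (valence 4) → 1 H
  atom 13: C, bond orders sum to 4 (valence 4) → 0 H
  atom 14: O, bond orders sum to 2 (valence 2) → 0 H
  atom 15: O, bond orders sum to 2 (valence 2) → 0 H
  atom 16: C, bond orders sum to 1 (valence 4) → 3 H
Totals → C:10, H:15, N:1, O:5.
In Hill order: C10H15NO5.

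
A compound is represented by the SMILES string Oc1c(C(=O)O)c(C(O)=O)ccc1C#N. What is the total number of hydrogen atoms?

5

Walk through each heavy atom and fill implicit hydrogens from standard valence (C 4, N 3, O 2, S 2, halogen 1); for lowercase aromatic atoms, an aromatic c carries 1 H when it has two neighbours and 0 H with three, and aromatic n carries 0 H:
  atom 1: O, bond orders sum to 1 (valence 2) → 1 H
  atom 2: aromatic c, 3 neighbours → 0 H
  atom 3: aromatic c, 3 neighbours → 0 H
  atom 4: C, bond orders sum to 4 (valence 4) → 0 H
  atom 5: O, bond orders sum to 2 (valence 2) → 0 H
  atom 6: O, bond orders sum to 1 (valence 2) → 1 H
  atom 7: aromatic c, 3 neighbours → 0 H
  atom 8: C, bond orders sum to 4 (valence 4) → 0 H
  atom 9: O, bond orders sum to 1 (valence 2) → 1 H
  atom 10: O, bond orders sum to 2 (valence 2) → 0 H
  atom 11: aromatic c, 2 neighbours → 1 H
  atom 12: aromatic c, 2 neighbours → 1 H
  atom 13: aromatic c, 3 neighbours → 0 H
  atom 14: C, bond orders sum to 4 (valence 4) → 0 H
  atom 15: N, bond orders sum to 3 (valence 3) → 0 H
Total hydrogens: 5.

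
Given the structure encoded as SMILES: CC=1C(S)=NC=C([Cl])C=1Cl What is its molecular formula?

Walk through each heavy atom and fill implicit hydrogens from standard valence (C 4, N 3, O 2, S 2, halogen 1):
  atom 1: C, bond orders sum to 1 (valence 4) → 3 H
  atom 2: C, bond orders sum to 4 (valence 4) → 0 H
  atom 3: C, bond orders sum to 4 (valence 4) → 0 H
  atom 4: S, bond orders sum to 1 (valence 2) → 1 H
  atom 5: N, bond orders sum to 3 (valence 3) → 0 H
  atom 6: C, bond orders sum to 3 (valence 4) → 1 H
  atom 7: C, bond orders sum to 4 (valence 4) → 0 H
  atom 8: Cl with explicit H count 0
  atom 9: C, bond orders sum to 4 (valence 4) → 0 H
  atom 10: Cl (halogen, monovalent) → 0 H
Totals → C:6, H:5, Cl:2, N:1, S:1.
In Hill order: C6H5Cl2NS.

C6H5Cl2NS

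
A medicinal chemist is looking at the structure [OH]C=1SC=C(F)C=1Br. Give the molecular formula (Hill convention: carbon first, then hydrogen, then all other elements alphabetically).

Walk through each heavy atom and fill implicit hydrogens from standard valence (C 4, N 3, O 2, S 2, halogen 1):
  atom 1: O with explicit H count 1
  atom 2: C, bond orders sum to 4 (valence 4) → 0 H
  atom 3: S, bond orders sum to 2 (valence 2) → 0 H
  atom 4: C, bond orders sum to 3 (valence 4) → 1 H
  atom 5: C, bond orders sum to 4 (valence 4) → 0 H
  atom 6: F (halogen, monovalent) → 0 H
  atom 7: C, bond orders sum to 4 (valence 4) → 0 H
  atom 8: Br (halogen, monovalent) → 0 H
Totals → C:4, H:2, Br:1, F:1, O:1, S:1.
In Hill order: C4H2BrFOS.

C4H2BrFOS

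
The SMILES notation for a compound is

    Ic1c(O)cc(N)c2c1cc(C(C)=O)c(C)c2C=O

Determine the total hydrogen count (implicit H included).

12

Walk through each heavy atom and fill implicit hydrogens from standard valence (C 4, N 3, O 2, S 2, halogen 1); for lowercase aromatic atoms, an aromatic c carries 1 H when it has two neighbours and 0 H with three, and aromatic n carries 0 H:
  atom 1: I (halogen, monovalent) → 0 H
  atom 2: aromatic c, 3 neighbours → 0 H
  atom 3: aromatic c, 3 neighbours → 0 H
  atom 4: O, bond orders sum to 1 (valence 2) → 1 H
  atom 5: aromatic c, 2 neighbours → 1 H
  atom 6: aromatic c, 3 neighbours → 0 H
  atom 7: N, bond orders sum to 1 (valence 3) → 2 H
  atom 8: aromatic c, 3 neighbours → 0 H
  atom 9: aromatic c, 3 neighbours → 0 H
  atom 10: aromatic c, 2 neighbours → 1 H
  atom 11: aromatic c, 3 neighbours → 0 H
  atom 12: C, bond orders sum to 4 (valence 4) → 0 H
  atom 13: C, bond orders sum to 1 (valence 4) → 3 H
  atom 14: O, bond orders sum to 2 (valence 2) → 0 H
  atom 15: aromatic c, 3 neighbours → 0 H
  atom 16: C, bond orders sum to 1 (valence 4) → 3 H
  atom 17: aromatic c, 3 neighbours → 0 H
  atom 18: C, bond orders sum to 3 (valence 4) → 1 H
  atom 19: O, bond orders sum to 2 (valence 2) → 0 H
Total hydrogens: 12.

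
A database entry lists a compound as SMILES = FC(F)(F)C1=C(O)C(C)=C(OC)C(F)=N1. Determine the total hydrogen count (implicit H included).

7

Walk through each heavy atom and fill implicit hydrogens from standard valence (C 4, N 3, O 2, S 2, halogen 1):
  atom 1: F (halogen, monovalent) → 0 H
  atom 2: C, bond orders sum to 4 (valence 4) → 0 H
  atom 3: F (halogen, monovalent) → 0 H
  atom 4: F (halogen, monovalent) → 0 H
  atom 5: C, bond orders sum to 4 (valence 4) → 0 H
  atom 6: C, bond orders sum to 4 (valence 4) → 0 H
  atom 7: O, bond orders sum to 1 (valence 2) → 1 H
  atom 8: C, bond orders sum to 4 (valence 4) → 0 H
  atom 9: C, bond orders sum to 1 (valence 4) → 3 H
  atom 10: C, bond orders sum to 4 (valence 4) → 0 H
  atom 11: O, bond orders sum to 2 (valence 2) → 0 H
  atom 12: C, bond orders sum to 1 (valence 4) → 3 H
  atom 13: C, bond orders sum to 4 (valence 4) → 0 H
  atom 14: F (halogen, monovalent) → 0 H
  atom 15: N, bond orders sum to 3 (valence 3) → 0 H
Total hydrogens: 7.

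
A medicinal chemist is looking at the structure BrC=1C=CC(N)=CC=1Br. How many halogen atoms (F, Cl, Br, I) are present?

Halogen atoms appear at heavy-atom positions 1, 9 (2×Br).
Other groups present: 1 primary amine.
Halogen count: 2.

2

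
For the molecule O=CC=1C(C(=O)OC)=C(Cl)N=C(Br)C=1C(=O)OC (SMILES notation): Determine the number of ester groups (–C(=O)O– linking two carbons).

The ester motif appears at heavy-atom positions 5, 15 in the SMILES.
Other groups present: 1 aldehyde.
Ester count: 2.

2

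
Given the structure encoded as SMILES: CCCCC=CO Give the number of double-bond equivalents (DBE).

1

Degree of unsaturation = (number of rings) + (number of π bonds).
Ring closures in the SMILES: 0.
π bonds: 1 double bond (each 1 DoU) → 1 DoU from unsaturation.
Total DoU = 0 + 1 = 1.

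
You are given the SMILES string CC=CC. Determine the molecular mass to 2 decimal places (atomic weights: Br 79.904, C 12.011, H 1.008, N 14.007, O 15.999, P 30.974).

56.11 g/mol

First, the molecular formula is C4H8 (counting implicit H from valence).
  C: 4 × 12.011 = 48.044
  H: 8 × 1.008 = 8.064
Sum: 4×12.011 + 8×1.008 = 56.108 → 56.11 g/mol.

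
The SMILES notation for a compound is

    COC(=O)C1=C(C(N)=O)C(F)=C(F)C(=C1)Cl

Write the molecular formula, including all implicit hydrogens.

Walk through each heavy atom and fill implicit hydrogens from standard valence (C 4, N 3, O 2, S 2, halogen 1):
  atom 1: C, bond orders sum to 1 (valence 4) → 3 H
  atom 2: O, bond orders sum to 2 (valence 2) → 0 H
  atom 3: C, bond orders sum to 4 (valence 4) → 0 H
  atom 4: O, bond orders sum to 2 (valence 2) → 0 H
  atom 5: C, bond orders sum to 4 (valence 4) → 0 H
  atom 6: C, bond orders sum to 4 (valence 4) → 0 H
  atom 7: C, bond orders sum to 4 (valence 4) → 0 H
  atom 8: N, bond orders sum to 1 (valence 3) → 2 H
  atom 9: O, bond orders sum to 2 (valence 2) → 0 H
  atom 10: C, bond orders sum to 4 (valence 4) → 0 H
  atom 11: F (halogen, monovalent) → 0 H
  atom 12: C, bond orders sum to 4 (valence 4) → 0 H
  atom 13: F (halogen, monovalent) → 0 H
  atom 14: C, bond orders sum to 4 (valence 4) → 0 H
  atom 15: C, bond orders sum to 3 (valence 4) → 1 H
  atom 16: Cl (halogen, monovalent) → 0 H
Totals → C:9, H:6, Cl:1, F:2, N:1, O:3.

C9H6ClF2NO3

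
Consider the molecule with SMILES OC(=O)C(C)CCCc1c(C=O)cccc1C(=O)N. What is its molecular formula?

Walk through each heavy atom and fill implicit hydrogens from standard valence (C 4, N 3, O 2, S 2, halogen 1); for lowercase aromatic atoms, an aromatic c carries 1 H when it has two neighbours and 0 H with three, and aromatic n carries 0 H:
  atom 1: O, bond orders sum to 1 (valence 2) → 1 H
  atom 2: C, bond orders sum to 4 (valence 4) → 0 H
  atom 3: O, bond orders sum to 2 (valence 2) → 0 H
  atom 4: C, bond orders sum to 3 (valence 4) → 1 H
  atom 5: C, bond orders sum to 1 (valence 4) → 3 H
  atom 6: C, bond orders sum to 2 (valence 4) → 2 H
  atom 7: C, bond orders sum to 2 (valence 4) → 2 H
  atom 8: C, bond orders sum to 2 (valence 4) → 2 H
  atom 9: aromatic c, 3 neighbours → 0 H
  atom 10: aromatic c, 3 neighbours → 0 H
  atom 11: C, bond orders sum to 3 (valence 4) → 1 H
  atom 12: O, bond orders sum to 2 (valence 2) → 0 H
  atom 13: aromatic c, 2 neighbours → 1 H
  atom 14: aromatic c, 2 neighbours → 1 H
  atom 15: aromatic c, 2 neighbours → 1 H
  atom 16: aromatic c, 3 neighbours → 0 H
  atom 17: C, bond orders sum to 4 (valence 4) → 0 H
  atom 18: O, bond orders sum to 2 (valence 2) → 0 H
  atom 19: N, bond orders sum to 1 (valence 3) → 2 H
Totals → C:14, H:17, N:1, O:4.

C14H17NO4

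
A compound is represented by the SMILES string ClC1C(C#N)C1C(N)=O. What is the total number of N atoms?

Scan the SMILES for N atoms (remember two-letter symbols like Cl and Br are single atoms).
Nitrogen count: 2.

2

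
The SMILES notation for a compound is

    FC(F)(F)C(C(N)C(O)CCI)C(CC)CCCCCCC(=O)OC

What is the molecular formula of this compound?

C17H31F3INO3

Walk through each heavy atom and fill implicit hydrogens from standard valence (C 4, N 3, O 2, S 2, halogen 1):
  atom 1: F (halogen, monovalent) → 0 H
  atom 2: C, bond orders sum to 4 (valence 4) → 0 H
  atom 3: F (halogen, monovalent) → 0 H
  atom 4: F (halogen, monovalent) → 0 H
  atom 5: C, bond orders sum to 3 (valence 4) → 1 H
  atom 6: C, bond orders sum to 3 (valence 4) → 1 H
  atom 7: N, bond orders sum to 1 (valence 3) → 2 H
  atom 8: C, bond orders sum to 3 (valence 4) → 1 H
  atom 9: O, bond orders sum to 1 (valence 2) → 1 H
  atom 10: C, bond orders sum to 2 (valence 4) → 2 H
  atom 11: C, bond orders sum to 2 (valence 4) → 2 H
  atom 12: I (halogen, monovalent) → 0 H
  atom 13: C, bond orders sum to 3 (valence 4) → 1 H
  atom 14: C, bond orders sum to 2 (valence 4) → 2 H
  atom 15: C, bond orders sum to 1 (valence 4) → 3 H
  atom 16: C, bond orders sum to 2 (valence 4) → 2 H
  atom 17: C, bond orders sum to 2 (valence 4) → 2 H
  atom 18: C, bond orders sum to 2 (valence 4) → 2 H
  atom 19: C, bond orders sum to 2 (valence 4) → 2 H
  atom 20: C, bond orders sum to 2 (valence 4) → 2 H
  atom 21: C, bond orders sum to 2 (valence 4) → 2 H
  atom 22: C, bond orders sum to 4 (valence 4) → 0 H
  atom 23: O, bond orders sum to 2 (valence 2) → 0 H
  atom 24: O, bond orders sum to 2 (valence 2) → 0 H
  atom 25: C, bond orders sum to 1 (valence 4) → 3 H
Totals → C:17, H:31, F:3, I:1, N:1, O:3.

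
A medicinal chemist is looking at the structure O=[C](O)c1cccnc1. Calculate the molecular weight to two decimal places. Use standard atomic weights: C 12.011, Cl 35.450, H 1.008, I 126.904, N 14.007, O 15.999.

123.11 g/mol

First, the molecular formula is C6H5NO2 (counting implicit H from valence).
  C: 6 × 12.011 = 72.066
  H: 5 × 1.008 = 5.040
  N: 1 × 14.007 = 14.007
  O: 2 × 15.999 = 31.998
Sum: 6×12.011 + 5×1.008 + 1×14.007 + 2×15.999 = 123.111 → 123.11 g/mol.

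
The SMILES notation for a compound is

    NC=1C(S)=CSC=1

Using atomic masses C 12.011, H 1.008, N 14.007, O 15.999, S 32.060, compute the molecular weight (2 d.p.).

131.21 g/mol

First, the molecular formula is C4H5NS2 (counting implicit H from valence).
  C: 4 × 12.011 = 48.044
  H: 5 × 1.008 = 5.040
  N: 1 × 14.007 = 14.007
  S: 2 × 32.060 = 64.120
Sum: 4×12.011 + 5×1.008 + 1×14.007 + 2×32.060 = 131.211 → 131.21 g/mol.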